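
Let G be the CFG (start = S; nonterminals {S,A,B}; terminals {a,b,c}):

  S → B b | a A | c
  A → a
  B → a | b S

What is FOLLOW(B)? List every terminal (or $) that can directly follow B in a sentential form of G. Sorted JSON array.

Compute FIRST by fixpoint:
pass 1:
  A via A→a: +{a}
  B via B→a: +{a}
  B via B→b S: +{b}
  S via S→B b: +{a,b}
  S via S→c: +{c}
  FIRST[S]={a,b,c}  FIRST[A]={a}  FIRST[B]={a,b}
pass 2: (stable)
  FIRST[S]={a,b,c}  FIRST[A]={a}  FIRST[B]={a,b}

FOLLOW sets:
FOLLOW(S) := {$}
pass 1:
  S→B b: FOLLOW(B) ⊇ FIRST(b) = {b}; new: +{b}
  S→a A: FOLLOW(A) ⊇ FOLLOW(S) ⊇ {$}; new: +{$}
  FOLLOW[S]={$}  FOLLOW[A]={$}  FOLLOW[B]={b}
pass 2:
  B→b S: FOLLOW(S) ⊇ FOLLOW(B) ⊇ {b}; new: +{b}
  S→a A: FOLLOW(A) ⊇ FOLLOW(S) ⊇ {$,b}; new: +{b}
  FOLLOW[S]={$,b}  FOLLOW[A]={$,b}  FOLLOW[B]={b}
pass 3: done
  FOLLOW[S]={$,b}  FOLLOW[A]={$,b}  FOLLOW[B]={b}

FOLLOW(B) = ["b"]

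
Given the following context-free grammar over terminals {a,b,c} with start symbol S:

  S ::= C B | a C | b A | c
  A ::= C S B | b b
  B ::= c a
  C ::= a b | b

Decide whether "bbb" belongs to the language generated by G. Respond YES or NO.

Convert to CNF:
  S -> C B | T0 A | T2 C | c
  A -> C X3 | T0 T0
  B -> T1 T2
  C -> T2 T0 | b
  T0 -> b
  T1 -> c
  T2 -> a
  X3 -> S B

CYK table (by increasing span):
  T[0,0] 'b' = {C,T0}  orig:{C}
  T[1,1] 'b' = {C,T0}  orig:{C}
  T[2,2] 'b' = {C,T0}  orig:{C}
  T[0,1] 'bb' = {A}
  T[1,2] 'bb' = {A}
  T[0,2] 'bbb' = {S}

S ∈ T[0,2] ⇒ YES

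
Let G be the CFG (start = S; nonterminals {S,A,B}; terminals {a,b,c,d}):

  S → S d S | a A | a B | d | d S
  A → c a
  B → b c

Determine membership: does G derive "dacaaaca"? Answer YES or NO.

Convert to CNF:
  S -> S X4 | T1 A | T1 B | T3 S | d
  A -> T0 T1
  B -> T2 T0
  T0 -> c
  T1 -> a
  T2 -> b
  T3 -> d
  X4 -> T3 S

CYK fill:
  T[0,0] 'd' = {S,T3}  orig:{S}
  T[1,1] 'a' = {T1}  orig:{}
  T[2,2] 'c' = {T0}  orig:{}
  T[3,3] 'a' = {T1}  orig:{}
  T[4,4] 'a' = {T1}  orig:{}
  T[5,5] 'a' = {T1}  orig:{}
  T[6,6] 'c' = {T0}  orig:{}
  T[7,7] 'a' = {T1}  orig:{}
  T[0,1] 'da' = ∅
  T[1,2] 'ac' = ∅
  T[2,3] 'ca' = {A}
  T[3,4] 'aa' = ∅
  T[4,5] 'aa' = ∅
  T[5,6] 'ac' = ∅
  T[6,7] 'ca' = {A}
  T[0,2] 'dac' = ∅
  T[1,3] 'aca' = {S}
  T[2,4] 'caa' = ∅
  T[3,5] 'aaa' = ∅
  T[4,6] 'aac' = ∅
  T[5,7] 'aca' = {S}
  T[0,3] 'daca' = {S,X4}  orig:{S}
  T[1,4] 'acaa' = ∅
  T[2,5] 'caaa' = ∅
  T[3,6] 'aaac' = ∅
  T[4,7] 'aaca' = ∅
  T[0,4] 'dacaa' = ∅
  T[1,5] 'acaaa' = ∅
  T[2,6] 'caaac' = ∅
  T[3,7] 'aaaca' = ∅
  T[0,5] 'dacaaa' = ∅
  T[1,6] 'acaaac' = ∅
  T[2,7] 'caaaca' = ∅
  T[0,6] 'dacaaac' = ∅
  T[1,7] 'acaaaca' = ∅
  T[0,7] 'dacaaaca' = ∅

S ∉ T[0,7] ⇒ NO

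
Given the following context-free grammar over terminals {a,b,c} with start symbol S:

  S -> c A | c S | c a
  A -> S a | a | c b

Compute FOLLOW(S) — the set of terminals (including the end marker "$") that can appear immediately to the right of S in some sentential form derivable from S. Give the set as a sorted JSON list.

Compute FIRST by fixpoint:
pass 1:
  A via A→a: +{a}
  A via A→c b: +{c}
  S via S→c A: +{c}
  FIRST(S)={c}  FIRST(A)={a,c}
pass 2: done
  FIRST(S)={c}  FIRST(A)={a,c}

Compute FOLLOW by fixpoint:
seed FOLLOW(S) with $
round 1:
  A→S a: FOLLOW(S) ⊇ FIRST(a) = {a}; new: +{a}
  S→c A: FOLLOW(A) ⊇ FOLLOW(S) ⊇ {$,a}; new: +{$,a}
  S: {$,a}  A: {$,a}
round 2: done
  S: {$,a}  A: {$,a}

FOLLOW(S) = ["$", "a"]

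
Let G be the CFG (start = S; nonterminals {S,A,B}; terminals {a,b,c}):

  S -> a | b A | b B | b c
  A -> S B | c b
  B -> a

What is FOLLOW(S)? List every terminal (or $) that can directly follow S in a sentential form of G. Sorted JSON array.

Compute FIRST by fixpoint:
[1]
  A via A→c b: +{c}
  B via B→a: +{a}
  S via S→a: +{a}
  S via S→b A: +{b}
  S: {a,b}  A: {c}  B: {a}
[2]
  A via A→S B: +{a,b}
  S: {a,b}  A: {a,b,c}  B: {a}
[3] done
  S: {a,b}  A: {a,b,c}  B: {a}

FOLLOW sets:
seed FOLLOW(S) with $
iter 1:
  A→S B: FOLLOW(S) ⊇ FIRST(B) = {a}; new: +{a}
  S→b A: FOLLOW(A) ⊇ FOLLOW(S) ⊇ {$,a}; new: +{$,a}
  S→b B: FOLLOW(B) ⊇ FOLLOW(S) ⊇ {$,a}; new: +{$,a}
  FOLLOW[S]={$,a}  FOLLOW[A]={$,a}  FOLLOW[B]={$,a}
iter 2: — fixpoint
  FOLLOW[S]={$,a}  FOLLOW[A]={$,a}  FOLLOW[B]={$,a}

FOLLOW(S) = ["$", "a"]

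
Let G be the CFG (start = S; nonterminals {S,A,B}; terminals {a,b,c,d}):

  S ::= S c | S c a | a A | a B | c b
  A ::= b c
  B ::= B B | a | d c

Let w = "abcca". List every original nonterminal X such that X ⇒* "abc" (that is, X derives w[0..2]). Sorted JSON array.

Convert to CNF:
  S -> S T1 | S X4 | T1 T0 | T3 A | T3 B
  A -> T0 T1
  B -> B B | T2 T1 | a
  T0 -> b
  T1 -> c
  T2 -> d
  T3 -> a
  X4 -> T1 T3

CYK fill (cells [i..j] with 0 ≤ i ≤ j ≤ 2 only):
  cell(0,0) a: {B,T3}  orig:{B}
  cell(1,1) b: {T0}  orig:{}
  cell(2,2) c: {T1}  orig:{}
  cell(0,1) ab: ∅
  cell(1,2) bc: {A}
  cell(0,2) abc: {S}

Original NTs in T[0,2] deriving "abc": ["S"]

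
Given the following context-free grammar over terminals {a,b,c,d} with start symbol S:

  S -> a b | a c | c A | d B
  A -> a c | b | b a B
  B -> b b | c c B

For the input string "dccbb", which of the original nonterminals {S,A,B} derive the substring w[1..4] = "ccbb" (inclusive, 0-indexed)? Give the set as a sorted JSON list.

Convert to CNF:
  S -> T0 T1 | T0 T2 | T1 A | T3 B
  A -> T0 T1 | T2 X4 | b
  B -> T1 X5 | T2 T2
  T0 -> a
  T1 -> c
  T2 -> b
  T3 -> d
  X4 -> T0 B
  X5 -> T1 B

CYK table (by increasing span) (cells [i..j] with 1 ≤ i ≤ j ≤ 4 only):
  [1..1]={T1}  "c"  orig:{}
  [2..2]={T1}  "c"  orig:{}
  [3..3]={A,T2}  "b"  orig:{A}
  [4..4]={A,T2}  "b"  orig:{A}
  [1..2]=∅  "cc"
  [2..3]={S}  "cb"
  [3..4]={B}  "bb"
  [1..3]=∅  "ccb"
  [2..4]={X5}  "cbb"  orig:{}
  [1..4]={B}  "ccbb"

Original NTs in T[1,4] deriving "ccbb": ["B"]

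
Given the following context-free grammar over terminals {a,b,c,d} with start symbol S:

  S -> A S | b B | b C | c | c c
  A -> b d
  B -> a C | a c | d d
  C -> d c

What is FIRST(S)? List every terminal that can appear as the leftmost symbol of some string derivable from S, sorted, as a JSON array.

FIRST iteration:
[1]
  A via A→b d: +{b}
  B via B→a C: +{a}
  B via B→d d: +{d}
  C via C→d c: +{d}
  S via S→A S: +{b}
  S via S→c: +{c}
  S: {b,c}  A: {b}  B: {a,d}  C: {d}
[2] (no change)
  S: {b,c}  A: {b}  B: {a,d}  C: {d}

FIRST(S) = ["b", "c"]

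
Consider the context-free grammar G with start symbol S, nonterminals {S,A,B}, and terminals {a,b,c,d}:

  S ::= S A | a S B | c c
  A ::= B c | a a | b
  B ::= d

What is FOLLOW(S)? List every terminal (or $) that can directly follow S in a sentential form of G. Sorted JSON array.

Compute FIRST by fixpoint:
iter 1:
  A via A→a a: +{a}
  A via A→b: +{b}
  B via B→d: +{d}
  S via S→a S B: +{a}
  S via S→c c: +{c}
  FIRST[S]={a,c}  FIRST[A]={a,b}  FIRST[B]={d}
iter 2:
  A via A→B c: +{d}
  FIRST[S]={a,c}  FIRST[A]={a,b,d}  FIRST[B]={d}
iter 3: — fixpoint
  FIRST[S]={a,c}  FIRST[A]={a,b,d}  FIRST[B]={d}

Compute FOLLOW by fixpoint:
FOLLOW(S) := {$}
round 1:
  A→B c: FOLLOW(B) ⊇ FIRST(c) = {c}; new: +{c}
  S→S A: FOLLOW(S) ⊇ FIRST(A) = {a,b,d}; new: +{a,b,d}
  S→S A: FOLLOW(A) ⊇ FOLLOW(S) ⊇ {$,a,b,d}; new: +{$,a,b,d}
  S→a S B: FOLLOW(B) ⊇ FOLLOW(S) ⊇ {$,a,b,d}; new: +{$,a,b,d}
  FOLLOW[S]={$,a,b,d}  FOLLOW[A]={$,a,b,d}  FOLLOW[B]={$,a,b,c,d}
round 2: — fixpoint
  FOLLOW[S]={$,a,b,d}  FOLLOW[A]={$,a,b,d}  FOLLOW[B]={$,a,b,c,d}

FOLLOW(S) = ["$", "a", "b", "d"]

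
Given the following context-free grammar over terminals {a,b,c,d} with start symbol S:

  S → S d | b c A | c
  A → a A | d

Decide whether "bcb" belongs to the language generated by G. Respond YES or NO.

Convert to CNF:
  S -> S T1 | T2 X4 | c
  A -> T0 A | d
  T0 -> a
  T1 -> d
  T2 -> b
  T3 -> c
  X4 -> T3 A

CYK table (by increasing span):
  cell(0,0) b: {T2}  orig:{}
  cell(1,1) c: {S,T3}  orig:{S}
  cell(2,2) b: {T2}  orig:{}
  cell(0,1) bc: ∅
  cell(1,2) cb: ∅
  cell(0,2) bcb: ∅

S ∉ T[0,2] ⇒ NO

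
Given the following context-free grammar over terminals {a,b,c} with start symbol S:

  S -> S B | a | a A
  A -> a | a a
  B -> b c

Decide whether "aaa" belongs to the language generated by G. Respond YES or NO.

CNF form of G:
  S -> S B | T0 A | a
  A -> T0 T0 | a
  B -> T1 T2
  T0 -> a
  T1 -> b
  T2 -> c

Fill CYK table bottom-up:
  T[0,0] 'a' = {A,S,T0}  orig:{A,S}
  T[1,1] 'a' = {A,S,T0}  orig:{A,S}
  T[2,2] 'a' = {A,S,T0}  orig:{A,S}
  T[0,1] 'aa' = {A,S}
  T[1,2] 'aa' = {A,S}
  T[0,2] 'aaa' = {S}

S ∈ T[0,2] ⇒ YES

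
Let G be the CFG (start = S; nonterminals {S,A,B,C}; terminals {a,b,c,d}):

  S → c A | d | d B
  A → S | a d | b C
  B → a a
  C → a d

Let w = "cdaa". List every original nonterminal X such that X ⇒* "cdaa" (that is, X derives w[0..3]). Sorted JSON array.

Convert to CNF:
  S -> T1 B | T3 A | d
  A -> T0 T1 | T1 B | T2 C | T3 A | d
  B -> T0 T0
  C -> T0 T1
  T0 -> a
  T1 -> d
  T2 -> b
  T3 -> c

Fill CYK table bottom-up (cells [i..j] with 0 ≤ i ≤ j ≤ 3 only):
  [0..0]={T3}  "c"  orig:{}
  [1..1]={A,S,T1}  "d"  orig:{A,S}
  [2..2]={T0}  "a"  orig:{}
  [3..3]={T0}  "a"  orig:{}
  [0..1]={A,S}  "cd"
  [1..2]=∅  "da"
  [2..3]={B}  "aa"
  [0..2]=∅  "cda"
  [1..3]={A,S}  "daa"
  [0..3]={A,S}  "cdaa"

Original NTs in T[0,3] deriving "cdaa": ["A", "S"]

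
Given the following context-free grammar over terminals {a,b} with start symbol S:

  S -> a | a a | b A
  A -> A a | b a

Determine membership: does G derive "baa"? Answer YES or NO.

CNF form of G:
  S -> T0 T0 | T1 A | a
  A -> A T0 | T1 T0
  T0 -> a
  T1 -> b

CYK fill:
  [0..0]={T1}  "b"  orig:{}
  [1..1]={S,T0}  "a"  orig:{S}
  [2..2]={S,T0}  "a"  orig:{S}
  [0..1]={A}  "ba"
  [1..2]={S}  "aa"
  [0..2]={A}  "baa"

S ∉ T[0,2] ⇒ NO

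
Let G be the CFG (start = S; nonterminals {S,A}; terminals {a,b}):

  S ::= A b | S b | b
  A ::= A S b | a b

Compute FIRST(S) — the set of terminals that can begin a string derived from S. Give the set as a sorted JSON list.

FIRST sets, iterate to fixpoint:
[1]
  A via A→a b: +{a}
  S via S→A b: +{a}
  S via S→b: +{b}
  FIRST(S)={a,b}  FIRST(A)={a}
[2] (stable)
  FIRST(S)={a,b}  FIRST(A)={a}

FIRST(S) = ["a", "b"]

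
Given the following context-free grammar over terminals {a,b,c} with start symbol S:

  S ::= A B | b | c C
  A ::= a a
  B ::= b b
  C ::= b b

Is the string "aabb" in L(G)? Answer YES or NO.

Convert to CNF:
  S -> A B | T2 C | b
  A -> T0 T0
  B -> T1 T1
  C -> T1 T1
  T0 -> a
  T1 -> b
  T2 -> c

CYK fill:
  cell(0,0) a: {T0}  orig:{}
  cell(1,1) a: {T0}  orig:{}
  cell(2,2) b: {S,T1}  orig:{S}
  cell(3,3) b: {S,T1}  orig:{S}
  cell(0,1) aa: {A}
  cell(1,2) ab: ∅
  cell(2,3) bb: {B,C}
  cell(0,2) aab: ∅
  cell(1,3) abb: ∅
  cell(0,3) aabb: {S}

S ∈ T[0,3] ⇒ YES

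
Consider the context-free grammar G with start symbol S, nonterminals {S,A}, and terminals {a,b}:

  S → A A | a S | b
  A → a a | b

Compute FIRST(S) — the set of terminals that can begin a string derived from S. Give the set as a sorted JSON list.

Compute FIRST by fixpoint:
round 1:
  A via A→a a: +{a}
  A via A→b: +{b}
  S via S→A A: +{a,b}
  FIRST[S]={a,b}  FIRST[A]={a,b}
round 2: (no change)
  FIRST[S]={a,b}  FIRST[A]={a,b}

FIRST(S) = ["a", "b"]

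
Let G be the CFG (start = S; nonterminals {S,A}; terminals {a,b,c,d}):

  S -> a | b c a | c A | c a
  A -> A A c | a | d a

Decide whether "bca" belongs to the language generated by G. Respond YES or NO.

CNF form of G:
  S -> T0 A | T0 T2 | T3 X5 | a
  A -> A X4 | T1 T2 | a
  T0 -> c
  T1 -> d
  T2 -> a
  T3 -> b
  X4 -> A T0
  X5 -> T0 T2

CYK table (by increasing span):
  [0..0]={T3}  "b"  orig:{}
  [1..1]={T0}  "c"  orig:{}
  [2..2]={A,S,T2}  "a"  orig:{A,S}
  [0..1]=∅  "bc"
  [1..2]={S,X5}  "ca"  orig:{S}
  [0..2]={S}  "bca"

S ∈ T[0,2] ⇒ YES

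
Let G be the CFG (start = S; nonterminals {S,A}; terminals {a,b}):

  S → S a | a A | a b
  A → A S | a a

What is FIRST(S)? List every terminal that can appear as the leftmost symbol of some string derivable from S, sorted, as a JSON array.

Compute FIRST by fixpoint:
[1]
  A via A→a a: +{a}
  S via S→a A: +{a}
  FIRST[S]={a}  FIRST[A]={a}
[2] done
  FIRST[S]={a}  FIRST[A]={a}

FIRST(S) = ["a"]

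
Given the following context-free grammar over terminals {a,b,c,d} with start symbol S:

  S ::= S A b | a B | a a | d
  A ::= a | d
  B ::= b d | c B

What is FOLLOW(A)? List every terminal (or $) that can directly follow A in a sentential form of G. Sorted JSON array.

FIRST sets, iterate to fixpoint:
[1]
  A via A→a: +{a}
  A via A→d: +{d}
  B via B→b d: +{b}
  B via B→c B: +{c}
  S via S→a B: +{a}
  S via S→d: +{d}
  S: {a,d}  A: {a,d}  B: {b,c}
[2] done
  S: {a,d}  A: {a,d}  B: {b,c}

Compute FOLLOW by fixpoint:
seed FOLLOW(S) with $
pass 1:
  S→S A b: FOLLOW(S) ⊇ FIRST(A) = {a,d}; new: +{a,d}
  S→S A b: FOLLOW(A) ⊇ FIRST(b) = {b}; new: +{b}
  S→a B: FOLLOW(B) ⊇ FOLLOW(S) ⊇ {$,a,d}; new: +{$,a,d}
  S: {$,a,d}  A: {b}  B: {$,a,d}
pass 2: (no change)
  S: {$,a,d}  A: {b}  B: {$,a,d}

FOLLOW(A) = ["b"]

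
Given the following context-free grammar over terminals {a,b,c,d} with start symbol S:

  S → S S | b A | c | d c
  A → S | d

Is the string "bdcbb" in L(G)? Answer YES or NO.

CNF form of G:
  S -> S S | T0 A | T1 T2 | c
  A -> S S | T0 A | T1 T2 | c | d
  T0 -> b
  T1 -> d
  T2 -> c

CYK fill:
  cell(0,0) b: {T0}  orig:{}
  cell(1,1) d: {A,T1}  orig:{A}
  cell(2,2) c: {A,S,T2}  orig:{A,S}
  cell(3,3) b: {T0}  orig:{}
  cell(4,4) b: {T0}  orig:{}
  cell(0,1) bd: {A,S}
  cell(1,2) dc: {A,S}
  cell(2,3) cb: ∅
  cell(3,4) bb: ∅
  cell(0,2) bdc: {A,S}
  cell(1,3) dcb: ∅
  cell(2,4) cbb: ∅
  cell(0,3) bdcb: ∅
  cell(1,4) dcbb: ∅
  cell(0,4) bdcbb: ∅

S ∉ T[0,4] ⇒ NO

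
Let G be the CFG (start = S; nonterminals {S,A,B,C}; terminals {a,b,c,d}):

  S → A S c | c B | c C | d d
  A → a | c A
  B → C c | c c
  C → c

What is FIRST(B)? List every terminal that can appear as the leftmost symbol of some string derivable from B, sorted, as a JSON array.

FIRST sets, iterate to fixpoint:
iter 1:
  A via A→a: +{a}
  A via A→c A: +{c}
  B via B→c c: +{c}
  C via C→c: +{c}
  S via S→A S c: +{a,c}
  S via S→d d: +{d}
  S: {a,c,d}  A: {a,c}  B: {c}  C: {c}
iter 2: (no change)
  S: {a,c,d}  A: {a,c}  B: {c}  C: {c}

FIRST(B) = ["c"]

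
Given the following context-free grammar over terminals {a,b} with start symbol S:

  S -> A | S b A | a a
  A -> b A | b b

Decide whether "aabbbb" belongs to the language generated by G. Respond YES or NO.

CNF form of G:
  S -> S X2 | T0 A | T0 T0 | T1 T1
  A -> T0 A | T0 T0
  T0 -> b
  T1 -> a
  X2 -> T0 A

CYK fill:
  cell(0,0) a: {T1}  orig:{}
  cell(1,1) a: {T1}  orig:{}
  cell(2,2) b: {T0}  orig:{}
  cell(3,3) b: {T0}  orig:{}
  cell(4,4) b: {T0}  orig:{}
  cell(5,5) b: {T0}  orig:{}
  cell(0,1) aa: {S}
  cell(1,2) ab: ∅
  cell(2,3) bb: {A,S}
  cell(3,4) bb: {A,S}
  cell(4,5) bb: {A,S}
  cell(0,2) aab: ∅
  cell(1,3) abb: ∅
  cell(2,4) bbb: {A,S,X2}  orig:{A,S}
  cell(3,5) bbb: {A,S,X2}  orig:{A,S}
  cell(0,3) aabb: ∅
  cell(1,4) abbb: ∅
  cell(2,5) bbbb: {A,S,X2}  orig:{A,S}
  cell(0,4) aabbb: {S}
  cell(1,5) abbbb: ∅
  cell(0,5) aabbbb: {S}

S ∈ T[0,5] ⇒ YES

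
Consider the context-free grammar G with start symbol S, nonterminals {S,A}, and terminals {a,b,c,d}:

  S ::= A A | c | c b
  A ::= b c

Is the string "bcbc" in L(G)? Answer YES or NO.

CNF form of G:
  S -> A A | T1 T0 | c
  A -> T0 T1
  T0 -> b
  T1 -> c

Fill CYK table bottom-up:
  T[0,0] 'b' = {T0}  orig:{}
  T[1,1] 'c' = {S,T1}  orig:{S}
  T[2,2] 'b' = {T0}  orig:{}
  T[3,3] 'c' = {S,T1}  orig:{S}
  T[0,1] 'bc' = {A}
  T[1,2] 'cb' = {S}
  T[2,3] 'bc' = {A}
  T[0,2] 'bcb' = ∅
  T[1,3] 'cbc' = ∅
  T[0,3] 'bcbc' = {S}

S ∈ T[0,3] ⇒ YES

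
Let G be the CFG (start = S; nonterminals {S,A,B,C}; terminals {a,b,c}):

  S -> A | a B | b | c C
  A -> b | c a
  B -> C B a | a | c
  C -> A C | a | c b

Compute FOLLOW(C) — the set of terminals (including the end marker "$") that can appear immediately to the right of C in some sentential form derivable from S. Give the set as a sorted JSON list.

Compute FIRST by fixpoint:
round 1:
  A via A→b: +{b}
  A via A→c a: +{c}
  B via B→a: +{a}
  B via B→c: +{c}
  C via C→A C: +{b,c}
  C via C→a: +{a}
  S via S→A: +{b,c}
  S via S→a B: +{a}
  FIRST[S]={a,b,c}  FIRST[A]={b,c}  FIRST[B]={a,c}  FIRST[C]={a,b,c}
round 2:
  B via B→C B a: +{b}
  FIRST[S]={a,b,c}  FIRST[A]={b,c}  FIRST[B]={a,b,c}  FIRST[C]={a,b,c}
round 3: — fixpoint
  FIRST[S]={a,b,c}  FIRST[A]={b,c}  FIRST[B]={a,b,c}  FIRST[C]={a,b,c}

FOLLOW iteration:
initialize: $ ∈ FOLLOW(S)
round 1:
  B→C B a: FOLLOW(C) ⊇ FIRST(B) = {a,b,c}; new: +{a,b,c}
  B→C B a: FOLLOW(B) ⊇ FIRST(a) = {a}; new: +{a}
  C→A C: FOLLOW(A) ⊇ FIRST(C) = {a,b,c}; new: +{a,b,c}
  S→A: FOLLOW(A) ⊇ FOLLOW(S) ⊇ {$}; new: +{$}
  S→a B: FOLLOW(B) ⊇ FOLLOW(S) ⊇ {$}; new: +{$}
  S→c C: FOLLOW(C) ⊇ FOLLOW(S) ⊇ {$}; new: +{$}
  FOLLOW(S)={$}  FOLLOW(A)={$,a,b,c}  FOLLOW(B)={$,a}  FOLLOW(C)={$,a,b,c}
round 2: (stable)
  FOLLOW(S)={$}  FOLLOW(A)={$,a,b,c}  FOLLOW(B)={$,a}  FOLLOW(C)={$,a,b,c}

FOLLOW(C) = ["$", "a", "b", "c"]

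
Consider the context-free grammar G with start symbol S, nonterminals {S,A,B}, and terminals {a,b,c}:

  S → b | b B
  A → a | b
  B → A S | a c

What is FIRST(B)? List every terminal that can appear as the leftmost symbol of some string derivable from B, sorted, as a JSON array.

FIRST sets, iterate to fixpoint:
[1]
  A via A→a: +{a}
  A via A→b: +{b}
  B via B→A S: +{a,b}
  S via S→b: +{b}
  FIRST(S)={b}  FIRST(A)={a,b}  FIRST(B)={a,b}
[2] — fixpoint
  FIRST(S)={b}  FIRST(A)={a,b}  FIRST(B)={a,b}

FIRST(B) = ["a", "b"]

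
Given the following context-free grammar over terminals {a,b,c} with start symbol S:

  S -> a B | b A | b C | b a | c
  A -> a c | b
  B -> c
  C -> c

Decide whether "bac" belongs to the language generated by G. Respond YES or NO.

CNF form of G:
  S -> T0 B | T2 A | T2 C | T2 T0 | c
  A -> T0 T1 | b
  B -> c
  C -> c
  T0 -> a
  T1 -> c
  T2 -> b

CYK fill:
  cell(0,0) b: {A,T2}  orig:{A}
  cell(1,1) a: {T0}  orig:{}
  cell(2,2) c: {B,C,S,T1}  orig:{B,C,S}
  cell(0,1) ba: {S}
  cell(1,2) ac: {A,S}
  cell(0,2) bac: {S}

S ∈ T[0,2] ⇒ YES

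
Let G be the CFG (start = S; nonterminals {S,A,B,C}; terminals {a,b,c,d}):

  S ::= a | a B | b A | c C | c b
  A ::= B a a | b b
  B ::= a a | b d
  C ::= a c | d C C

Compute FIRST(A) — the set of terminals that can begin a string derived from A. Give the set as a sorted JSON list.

Compute FIRST by fixpoint:
pass 1:
  A via A→b b: +{b}
  B via B→a a: +{a}
  B via B→b d: +{b}
  C via C→a c: +{a}
  C via C→d C C: +{d}
  S via S→a: +{a}
  S via S→b A: +{b}
  S via S→c C: +{c}
  FIRST[S]={a,b,c}  FIRST[A]={b}  FIRST[B]={a,b}  FIRST[C]={a,d}
pass 2:
  A via A→B a a: +{a}
  FIRST[S]={a,b,c}  FIRST[A]={a,b}  FIRST[B]={a,b}  FIRST[C]={a,d}
pass 3: (stable)
  FIRST[S]={a,b,c}  FIRST[A]={a,b}  FIRST[B]={a,b}  FIRST[C]={a,d}

FIRST(A) = ["a", "b"]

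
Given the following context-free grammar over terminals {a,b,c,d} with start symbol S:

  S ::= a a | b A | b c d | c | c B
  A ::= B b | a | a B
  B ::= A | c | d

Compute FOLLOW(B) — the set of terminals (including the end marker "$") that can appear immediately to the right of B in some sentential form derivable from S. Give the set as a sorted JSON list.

FIRST sets, iterate to fixpoint:
pass 1:
  A via A→a: +{a}
  B via B→A: +{a}
  B via B→c: +{c}
  B via B→d: +{d}
  S via S→a a: +{a}
  S via S→b A: +{b}
  S via S→c: +{c}
  FIRST(S)={a,b,c}  FIRST(A)={a}  FIRST(B)={a,c,d}
pass 2:
  A via A→B b: +{c,d}
  FIRST(S)={a,b,c}  FIRST(A)={a,c,d}  FIRST(B)={a,c,d}
pass 3: — fixpoint
  FIRST(S)={a,b,c}  FIRST(A)={a,c,d}  FIRST(B)={a,c,d}

FOLLOW iteration:
seed FOLLOW(S) with $
[1]
  A→B b: FOLLOW(B) ⊇ FIRST(b) = {b}; new: +{b}
  B→A: FOLLOW(A) ⊇ FOLLOW(B) ⊇ {b}; new: +{b}
  S→b A: FOLLOW(A) ⊇ FOLLOW(S) ⊇ {$}; new: +{$}
  S→c B: FOLLOW(B) ⊇ FOLLOW(S) ⊇ {$}; new: +{$}
  S: {$}  A: {$,b}  B: {$,b}
[2] — fixpoint
  S: {$}  A: {$,b}  B: {$,b}

FOLLOW(B) = ["$", "b"]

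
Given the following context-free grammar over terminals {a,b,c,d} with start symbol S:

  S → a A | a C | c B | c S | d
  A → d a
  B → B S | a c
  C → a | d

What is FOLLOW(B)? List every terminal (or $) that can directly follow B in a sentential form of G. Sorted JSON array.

FIRST sets, iterate to fixpoint:
pass 1:
  A via A→d a: +{d}
  B via B→a c: +{a}
  C via C→a: +{a}
  C via C→d: +{d}
  S via S→a A: +{a}
  S via S→c B: +{c}
  S via S→d: +{d}
  FIRST[S]={a,c,d}  FIRST[A]={d}  FIRST[B]={a}  FIRST[C]={a,d}
pass 2: (no change)
  FIRST[S]={a,c,d}  FIRST[A]={d}  FIRST[B]={a}  FIRST[C]={a,d}

FOLLOW iteration:
FOLLOW(S) := {$}
iter 1:
  B→B S: FOLLOW(B) ⊇ FIRST(S) = {a,c,d}; new: +{a,c,d}
  B→B S: FOLLOW(S) ⊇ FOLLOW(B) ⊇ {a,c,d}; new: +{a,c,d}
  S→a A: FOLLOW(A) ⊇ FOLLOW(S) ⊇ {$,a,c,d}; new: +{$,a,c,d}
  S→a C: FOLLOW(C) ⊇ FOLLOW(S) ⊇ {$,a,c,d}; new: +{$,a,c,d}
  S→c B: FOLLOW(B) ⊇ FOLLOW(S) ⊇ {$,a,c,d}; new: +{$}
  S: {$,a,c,d}  A: {$,a,c,d}  B: {$,a,c,d}  C: {$,a,c,d}
iter 2: (no change)
  S: {$,a,c,d}  A: {$,a,c,d}  B: {$,a,c,d}  C: {$,a,c,d}

FOLLOW(B) = ["$", "a", "c", "d"]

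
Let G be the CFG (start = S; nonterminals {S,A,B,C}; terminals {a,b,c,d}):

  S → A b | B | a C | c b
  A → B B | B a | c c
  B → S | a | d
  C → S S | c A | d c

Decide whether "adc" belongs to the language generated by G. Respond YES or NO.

CNF form of G:
  S -> A T2 | T0 C | T1 T2 | a | d
  A -> B B | B T0 | T1 T1
  B -> A T2 | T0 C | T1 T2 | a | d
  C -> S S | T1 A | T3 T1
  T0 -> a
  T1 -> c
  T2 -> b
  T3 -> d

CYK table (by increasing span):
  [0..0]={B,S,T0}  "a"  orig:{B,S}
  [1..1]={B,S,T3}  "d"  orig:{B,S}
  [2..2]={T1}  "c"  orig:{}
  [0..1]={A,C}  "ad"
  [1..2]={C}  "dc"
  [0..2]={B,S}  "adc"

S ∈ T[0,2] ⇒ YES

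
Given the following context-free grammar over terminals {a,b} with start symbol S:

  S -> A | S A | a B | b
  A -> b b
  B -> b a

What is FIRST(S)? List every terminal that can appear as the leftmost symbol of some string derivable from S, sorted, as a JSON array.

FIRST iteration:
iter 1:
  A via A→b b: +{b}
  B via B→b a: +{b}
  S via S→A: +{b}
  S via S→a B: +{a}
  S: {a,b}  A: {b}  B: {b}
iter 2: (no change)
  S: {a,b}  A: {b}  B: {b}

FIRST(S) = ["a", "b"]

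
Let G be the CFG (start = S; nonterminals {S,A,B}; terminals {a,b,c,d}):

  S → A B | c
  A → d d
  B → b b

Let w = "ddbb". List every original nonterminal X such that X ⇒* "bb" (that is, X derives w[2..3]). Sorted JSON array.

Convert to CNF:
  S -> A B | c
  A -> T0 T0
  B -> T1 T1
  T0 -> d
  T1 -> b

Fill CYK table bottom-up, restricted to cells inside w[2..3]:
  [2..2]={T1}  "b"  orig:{}
  [3..3]={T1}  "b"  orig:{}
  [2..3]={B}  "bb"

Original NTs in T[2,3] deriving "bb": ["B"]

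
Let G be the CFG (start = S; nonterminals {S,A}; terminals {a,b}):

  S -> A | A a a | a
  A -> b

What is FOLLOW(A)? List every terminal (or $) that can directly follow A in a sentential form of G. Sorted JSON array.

FIRST iteration:
pass 1:
  A via A→b: +{b}
  S via S→A: +{b}
  S via S→a: +{a}
  FIRST[S]={a,b}  FIRST[A]={b}
pass 2: (no change)
  FIRST[S]={a,b}  FIRST[A]={b}

FOLLOW iteration:
FOLLOW(S) := {$}
round 1:
  S→A: FOLLOW(A) ⊇ FOLLOW(S) ⊇ {$}; new: +{$}
  S→A a a: FOLLOW(A) ⊇ FIRST(a) = {a}; new: +{a}
  FOLLOW(S)={$}  FOLLOW(A)={$,a}
round 2: — fixpoint
  FOLLOW(S)={$}  FOLLOW(A)={$,a}

FOLLOW(A) = ["$", "a"]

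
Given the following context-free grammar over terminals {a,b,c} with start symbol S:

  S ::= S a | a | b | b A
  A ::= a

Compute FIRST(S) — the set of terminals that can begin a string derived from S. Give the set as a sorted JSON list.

FIRST iteration:
round 1:
  A via A→a: +{a}
  S via S→a: +{a}
  S via S→b: +{b}
  S: {a,b}  A: {a}
round 2: (no change)
  S: {a,b}  A: {a}

FIRST(S) = ["a", "b"]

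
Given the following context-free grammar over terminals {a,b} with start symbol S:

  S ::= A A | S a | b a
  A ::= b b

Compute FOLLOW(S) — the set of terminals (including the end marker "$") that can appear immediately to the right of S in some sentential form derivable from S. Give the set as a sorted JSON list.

FIRST sets, iterate to fixpoint:
[1]
  A via A→b b: +{b}
  S via S→A A: +{b}
  S: {b}  A: {b}
[2] (stable)
  S: {b}  A: {b}

Compute FOLLOW by fixpoint:
initialize: $ ∈ FOLLOW(S)
round 1:
  S→A A: FOLLOW(A) ⊇ FIRST(A) = {b}; new: +{b}
  S→A A: FOLLOW(A) ⊇ FOLLOW(S) ⊇ {$}; new: +{$}
  S→S a: FOLLOW(S) ⊇ FIRST(a) = {a}; new: +{a}
  FOLLOW(S)={$,a}  FOLLOW(A)={$,b}
round 2:
  S→A A: FOLLOW(A) ⊇ FOLLOW(S) ⊇ {$,a}; new: +{a}
  FOLLOW(S)={$,a}  FOLLOW(A)={$,a,b}
round 3: (no change)
  FOLLOW(S)={$,a}  FOLLOW(A)={$,a,b}

FOLLOW(S) = ["$", "a"]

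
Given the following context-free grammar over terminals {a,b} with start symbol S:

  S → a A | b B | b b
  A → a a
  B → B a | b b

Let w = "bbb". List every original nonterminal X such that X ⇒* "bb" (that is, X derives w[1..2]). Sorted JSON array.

CNF form of G:
  S -> T0 A | T1 B | T1 T1
  A -> T0 T0
  B -> B T0 | T1 T1
  T0 -> a
  T1 -> b

Fill CYK table bottom-up (cells [i..j] with 1 ≤ i ≤ j ≤ 2 only):
  T[1,1] 'b' = {T1}  orig:{}
  T[2,2] 'b' = {T1}  orig:{}
  T[1,2] 'bb' = {B,S}

Original NTs in T[1,2] deriving "bb": ["B", "S"]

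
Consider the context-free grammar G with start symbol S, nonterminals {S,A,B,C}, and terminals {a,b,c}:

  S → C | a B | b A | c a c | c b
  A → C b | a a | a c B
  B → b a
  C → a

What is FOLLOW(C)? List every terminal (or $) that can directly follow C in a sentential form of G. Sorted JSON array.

FIRST sets, iterate to fixpoint:
round 1:
  A via A→a a: +{a}
  B via B→b a: +{b}
  C via C→a: +{a}
  S via S→C: +{a}
  S via S→b A: +{b}
  S via S→c a c: +{c}
  S: {a,b,c}  A: {a}  B: {b}  C: {a}
round 2: — fixpoint
  S: {a,b,c}  A: {a}  B: {b}  C: {a}

Compute FOLLOW by fixpoint:
FOLLOW(S) := {$}
[1]
  A→C b: FOLLOW(C) ⊇ FIRST(b) = {b}; new: +{b}
  S→C: FOLLOW(C) ⊇ FOLLOW(S) ⊇ {$}; new: +{$}
  S→a B: FOLLOW(B) ⊇ FOLLOW(S) ⊇ {$}; new: +{$}
  S→b A: FOLLOW(A) ⊇ FOLLOW(S) ⊇ {$}; new: +{$}
  S: {$}  A: {$}  B: {$}  C: {$,b}
[2] — fixpoint
  S: {$}  A: {$}  B: {$}  C: {$,b}

FOLLOW(C) = ["$", "b"]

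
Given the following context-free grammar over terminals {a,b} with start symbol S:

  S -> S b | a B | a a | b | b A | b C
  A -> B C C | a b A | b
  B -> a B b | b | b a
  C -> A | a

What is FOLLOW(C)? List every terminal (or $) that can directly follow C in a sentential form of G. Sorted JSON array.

Compute FIRST by fixpoint:
round 1:
  A via A→a b A: +{a}
  A via A→b: +{b}
  B via B→a B b: +{a}
  B via B→b: +{b}
  C via C→A: +{a,b}
  S via S→a B: +{a}
  S via S→b: +{b}
  S: {a,b}  A: {a,b}  B: {a,b}  C: {a,b}
round 2: — fixpoint
  S: {a,b}  A: {a,b}  B: {a,b}  C: {a,b}

FOLLOW sets:
seed FOLLOW(S) with $
iter 1:
  A→B C C: FOLLOW(B) ⊇ FIRST(C) = {a,b}; new: +{a,b}
  A→B C C: FOLLOW(C) ⊇ FIRST(C) = {a,b}; new: +{a,b}
  C→A: FOLLOW(A) ⊇ FOLLOW(C) ⊇ {a,b}; new: +{a,b}
  S→S b: FOLLOW(S) ⊇ FIRST(b) = {b}; new: +{b}
  S→a B: FOLLOW(B) ⊇ FOLLOW(S) ⊇ {$,b}; new: +{$}
  S→b A: FOLLOW(A) ⊇ FOLLOW(S) ⊇ {$,b}; new: +{$}
  S→b C: FOLLOW(C) ⊇ FOLLOW(S) ⊇ {$,b}; new: +{$}
  FOLLOW[S]={$,b}  FOLLOW[A]={$,a,b}  FOLLOW[B]={$,a,b}  FOLLOW[C]={$,a,b}
iter 2: (no change)
  FOLLOW[S]={$,b}  FOLLOW[A]={$,a,b}  FOLLOW[B]={$,a,b}  FOLLOW[C]={$,a,b}

FOLLOW(C) = ["$", "a", "b"]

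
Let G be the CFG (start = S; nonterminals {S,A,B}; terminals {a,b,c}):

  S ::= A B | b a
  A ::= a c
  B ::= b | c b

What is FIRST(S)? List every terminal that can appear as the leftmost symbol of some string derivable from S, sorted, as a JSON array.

FIRST iteration:
pass 1:
  A via A→a c: +{a}
  B via B→b: +{b}
  B via B→c b: +{c}
  S via S→A B: +{a}
  S via S→b a: +{b}
  FIRST[S]={a,b}  FIRST[A]={a}  FIRST[B]={b,c}
pass 2: done
  FIRST[S]={a,b}  FIRST[A]={a}  FIRST[B]={b,c}

FIRST(S) = ["a", "b"]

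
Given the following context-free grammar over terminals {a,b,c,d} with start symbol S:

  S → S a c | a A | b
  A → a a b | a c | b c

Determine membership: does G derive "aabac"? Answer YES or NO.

CNF form of G:
  S -> S X4 | T0 A | b
  A -> T0 T2 | T0 X3 | T1 T2
  T0 -> a
  T1 -> b
  T2 -> c
  X3 -> T0 T1
  X4 -> T0 T2

CYK table (by increasing span):
  T[0,0] 'a' = {T0}  orig:{}
  T[1,1] 'a' = {T0}  orig:{}
  T[2,2] 'b' = {S,T1}  orig:{S}
  T[3,3] 'a' = {T0}  orig:{}
  T[4,4] 'c' = {T2}  orig:{}
  T[0,1] 'aa' = ∅
  T[1,2] 'ab' = {X3}  orig:{}
  T[2,3] 'ba' = ∅
  T[3,4] 'ac' = {A,X4}  orig:{A}
  T[0,2] 'aab' = {A}
  T[1,3] 'aba' = ∅
  T[2,4] 'bac' = {S}
  T[0,3] 'aaba' = ∅
  T[1,4] 'abac' = ∅
  T[0,4] 'aabac' = ∅

S ∉ T[0,4] ⇒ NO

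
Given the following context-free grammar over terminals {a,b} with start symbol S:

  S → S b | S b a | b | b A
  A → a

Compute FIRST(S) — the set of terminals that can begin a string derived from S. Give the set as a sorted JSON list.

FIRST iteration:
round 1:
  A via A→a: +{a}
  S via S→b: +{b}
  FIRST(S)={b}  FIRST(A)={a}
round 2: (no change)
  FIRST(S)={b}  FIRST(A)={a}

FIRST(S) = ["b"]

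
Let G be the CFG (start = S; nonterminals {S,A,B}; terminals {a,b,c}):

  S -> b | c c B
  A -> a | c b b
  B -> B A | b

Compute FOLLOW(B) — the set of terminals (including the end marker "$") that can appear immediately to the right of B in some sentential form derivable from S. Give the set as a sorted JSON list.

Compute FIRST by fixpoint:
pass 1:
  A via A→a: +{a}
  A via A→c b b: +{c}
  B via B→b: +{b}
  S via S→b: +{b}
  S via S→c c B: +{c}
  S: {b,c}  A: {a,c}  B: {b}
pass 2: (no change)
  S: {b,c}  A: {a,c}  B: {b}

FOLLOW sets:
seed FOLLOW(S) with $
[1]
  B→B A: FOLLOW(B) ⊇ FIRST(A) = {a,c}; new: +{a,c}
  B→B A: FOLLOW(A) ⊇ FOLLOW(B) ⊇ {a,c}; new: +{a,c}
  S→c c B: FOLLOW(B) ⊇ FOLLOW(S) ⊇ {$}; new: +{$}
  S: {$}  A: {a,c}  B: {$,a,c}
[2]
  B→B A: FOLLOW(A) ⊇ FOLLOW(B) ⊇ {$,a,c}; new: +{$}
  S: {$}  A: {$,a,c}  B: {$,a,c}
[3] done
  S: {$}  A: {$,a,c}  B: {$,a,c}

FOLLOW(B) = ["$", "a", "c"]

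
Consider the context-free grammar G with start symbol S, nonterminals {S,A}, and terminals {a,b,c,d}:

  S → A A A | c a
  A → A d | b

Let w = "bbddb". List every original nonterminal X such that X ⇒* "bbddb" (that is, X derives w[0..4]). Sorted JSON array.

Convert to CNF:
  S -> A X3 | T1 T2
  A -> A T0 | b
  T0 -> d
  T1 -> c
  T2 -> a
  X3 -> A A

Fill CYK table bottom-up (cells [i..j] with 0 ≤ i ≤ j ≤ 4 only):
  cell(0,0) b: {A}
  cell(1,1) b: {A}
  cell(2,2) d: {T0}  orig:{}
  cell(3,3) d: {T0}  orig:{}
  cell(4,4) b: {A}
  cell(0,1) bb: {X3}  orig:{}
  cell(1,2) bd: {A}
  cell(2,3) dd: ∅
  cell(3,4) db: ∅
  cell(0,2) bbd: {X3}  orig:{}
  cell(1,3) bdd: {A}
  cell(2,4) ddb: ∅
  cell(0,3) bbdd: {X3}  orig:{}
  cell(1,4) bddb: {X3}  orig:{}
  cell(0,4) bbddb: {S}

Original NTs in T[0,4] deriving "bbddb": ["S"]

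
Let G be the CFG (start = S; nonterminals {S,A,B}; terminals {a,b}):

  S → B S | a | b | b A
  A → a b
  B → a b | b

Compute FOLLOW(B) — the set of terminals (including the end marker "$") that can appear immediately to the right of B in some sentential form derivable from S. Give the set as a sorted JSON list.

Compute FIRST by fixpoint:
round 1:
  A via A→a b: +{a}
  B via B→a b: +{a}
  B via B→b: +{b}
  S via S→B S: +{a,b}
  FIRST[S]={a,b}  FIRST[A]={a}  FIRST[B]={a,b}
round 2: done
  FIRST[S]={a,b}  FIRST[A]={a}  FIRST[B]={a,b}

FOLLOW iteration:
initialize: $ ∈ FOLLOW(S)
pass 1:
  S→B S: FOLLOW(B) ⊇ FIRST(S) = {a,b}; new: +{a,b}
  S→b A: FOLLOW(A) ⊇ FOLLOW(S) ⊇ {$}; new: +{$}
  FOLLOW(S)={$}  FOLLOW(A)={$}  FOLLOW(B)={a,b}
pass 2: — fixpoint
  FOLLOW(S)={$}  FOLLOW(A)={$}  FOLLOW(B)={a,b}

FOLLOW(B) = ["a", "b"]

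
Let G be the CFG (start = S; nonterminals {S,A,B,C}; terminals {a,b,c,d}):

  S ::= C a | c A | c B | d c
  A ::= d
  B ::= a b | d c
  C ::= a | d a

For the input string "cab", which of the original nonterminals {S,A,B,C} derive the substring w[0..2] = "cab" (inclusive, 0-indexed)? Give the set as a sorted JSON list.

Convert to CNF:
  S -> C T0 | T2 T3 | T3 A | T3 B
  A -> d
  B -> T0 T1 | T2 T3
  C -> T2 T0 | a
  T0 -> a
  T1 -> b
  T2 -> d
  T3 -> c

Fill CYK table bottom-up, restricted to cells inside w[0..2]:
  cell(0,0) c: {T3}  orig:{}
  cell(1,1) a: {C,T0}  orig:{C}
  cell(2,2) b: {T1}  orig:{}
  cell(0,1) ca: ∅
  cell(1,2) ab: {B}
  cell(0,2) cab: {S}

Original NTs in T[0,2] deriving "cab": ["S"]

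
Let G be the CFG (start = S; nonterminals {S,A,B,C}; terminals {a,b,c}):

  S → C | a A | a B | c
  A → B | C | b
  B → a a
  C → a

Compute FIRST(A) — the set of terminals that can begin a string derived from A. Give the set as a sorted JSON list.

FIRST sets, iterate to fixpoint:
round 1:
  A via A→b: +{b}
  B via B→a a: +{a}
  C via C→a: +{a}
  S via S→C: +{a}
  S via S→c: +{c}
  FIRST(S)={a,c}  FIRST(A)={b}  FIRST(B)={a}  FIRST(C)={a}
round 2:
  A via A→B: +{a}
  FIRST(S)={a,c}  FIRST(A)={a,b}  FIRST(B)={a}  FIRST(C)={a}
round 3: (no change)
  FIRST(S)={a,c}  FIRST(A)={a,b}  FIRST(B)={a}  FIRST(C)={a}

FIRST(A) = ["a", "b"]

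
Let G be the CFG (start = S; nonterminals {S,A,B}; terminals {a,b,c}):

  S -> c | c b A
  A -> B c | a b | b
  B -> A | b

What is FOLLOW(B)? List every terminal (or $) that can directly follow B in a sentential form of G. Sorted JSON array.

Compute FIRST by fixpoint:
[1]
  A via A→a b: +{a}
  A via A→b: +{b}
  B via B→A: +{a,b}
  S via S→c: +{c}
  FIRST(S)={c}  FIRST(A)={a,b}  FIRST(B)={a,b}
[2] (no change)
  FIRST(S)={c}  FIRST(A)={a,b}  FIRST(B)={a,b}

FOLLOW sets:
seed FOLLOW(S) with $
round 1:
  A→B c: FOLLOW(B) ⊇ FIRST(c) = {c}; new: +{c}
  B→A: FOLLOW(A) ⊇ FOLLOW(B) ⊇ {c}; new: +{c}
  S→c b A: FOLLOW(A) ⊇ FOLLOW(S) ⊇ {$}; new: +{$}
  FOLLOW[S]={$}  FOLLOW[A]={$,c}  FOLLOW[B]={c}
round 2: done
  FOLLOW[S]={$}  FOLLOW[A]={$,c}  FOLLOW[B]={c}

FOLLOW(B) = ["c"]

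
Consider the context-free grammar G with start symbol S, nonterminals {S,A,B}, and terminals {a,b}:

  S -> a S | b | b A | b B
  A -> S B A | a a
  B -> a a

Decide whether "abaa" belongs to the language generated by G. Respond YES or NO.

Convert to CNF:
  S -> T0 S | T1 A | T1 B | b
  A -> S X2 | T0 T0
  B -> T0 T0
  T0 -> a
  T1 -> b
  X2 -> B A

CYK table (by increasing span):
  [0..0]={T0}  "a"  orig:{}
  [1..1]={S,T1}  "b"  orig:{S}
  [2..2]={T0}  "a"  orig:{}
  [3..3]={T0}  "a"  orig:{}
  [0..1]={S}  "ab"
  [1..2]=∅  "ba"
  [2..3]={A,B}  "aa"
  [0..2]=∅  "aba"
  [1..3]={S}  "baa"
  [0..3]={S}  "abaa"

S ∈ T[0,3] ⇒ YES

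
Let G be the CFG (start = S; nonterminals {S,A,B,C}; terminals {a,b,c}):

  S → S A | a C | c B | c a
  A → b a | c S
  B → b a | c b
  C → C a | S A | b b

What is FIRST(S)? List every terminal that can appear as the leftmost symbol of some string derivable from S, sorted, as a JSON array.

Compute FIRST by fixpoint:
pass 1:
  A via A→b a: +{b}
  A via A→c S: +{c}
  B via B→b a: +{b}
  B via B→c b: +{c}
  C via C→b b: +{b}
  S via S→a C: +{a}
  S via S→c B: +{c}
  FIRST(S)={a,c}  FIRST(A)={b,c}  FIRST(B)={b,c}  FIRST(C)={b}
pass 2:
  C via C→S A: +{a,c}
  FIRST(S)={a,c}  FIRST(A)={b,c}  FIRST(B)={b,c}  FIRST(C)={a,b,c}
pass 3: done
  FIRST(S)={a,c}  FIRST(A)={b,c}  FIRST(B)={b,c}  FIRST(C)={a,b,c}

FIRST(S) = ["a", "c"]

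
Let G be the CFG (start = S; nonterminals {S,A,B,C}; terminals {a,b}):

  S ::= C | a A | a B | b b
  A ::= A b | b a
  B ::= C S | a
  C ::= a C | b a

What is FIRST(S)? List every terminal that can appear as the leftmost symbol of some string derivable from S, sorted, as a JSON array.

Compute FIRST by fixpoint:
pass 1:
  A via A→b a: +{b}
  B via B→a: +{a}
  C via C→a C: +{a}
  C via C→b a: +{b}
  S via S→C: +{a,b}
  FIRST[S]={a,b}  FIRST[A]={b}  FIRST[B]={a}  FIRST[C]={a,b}
pass 2:
  B via B→C S: +{b}
  FIRST[S]={a,b}  FIRST[A]={b}  FIRST[B]={a,b}  FIRST[C]={a,b}
pass 3: (stable)
  FIRST[S]={a,b}  FIRST[A]={b}  FIRST[B]={a,b}  FIRST[C]={a,b}

FIRST(S) = ["a", "b"]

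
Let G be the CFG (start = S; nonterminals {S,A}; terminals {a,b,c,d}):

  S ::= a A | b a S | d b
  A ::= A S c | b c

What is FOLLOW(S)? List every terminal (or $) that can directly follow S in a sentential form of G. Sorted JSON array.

FIRST sets, iterate to fixpoint:
pass 1:
  A via A→b c: +{b}
  S via S→a A: +{a}
  S via S→b a S: +{b}
  S via S→d b: +{d}
  FIRST[S]={a,b,d}  FIRST[A]={b}
pass 2: (stable)
  FIRST[S]={a,b,d}  FIRST[A]={b}

FOLLOW sets:
FOLLOW(S) := {$}
[1]
  A→A S c: FOLLOW(A) ⊇ FIRST(S) = {a,b,d}; new: +{a,b,d}
  A→A S c: FOLLOW(S) ⊇ FIRST(c) = {c}; new: +{c}
  S→a A: FOLLOW(A) ⊇ FOLLOW(S) ⊇ {$,c}; new: +{$,c}
  FOLLOW[S]={$,c}  FOLLOW[A]={$,a,b,c,d}
[2] (no change)
  FOLLOW[S]={$,c}  FOLLOW[A]={$,a,b,c,d}

FOLLOW(S) = ["$", "c"]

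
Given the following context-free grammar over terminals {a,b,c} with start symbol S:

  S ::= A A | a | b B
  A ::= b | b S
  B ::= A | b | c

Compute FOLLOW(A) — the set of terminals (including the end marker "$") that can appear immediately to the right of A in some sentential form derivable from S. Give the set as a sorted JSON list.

FIRST iteration:
iter 1:
  A via A→b: +{b}
  B via B→A: +{b}
  B via B→c: +{c}
  S via S→A A: +{b}
  S via S→a: +{a}
  FIRST(S)={a,b}  FIRST(A)={b}  FIRST(B)={b,c}
iter 2: done
  FIRST(S)={a,b}  FIRST(A)={b}  FIRST(B)={b,c}

FOLLOW iteration:
FOLLOW(S) := {$}
iter 1:
  S→A A: FOLLOW(A) ⊇ FIRST(A) = {b}; new: +{b}
  S→A A: FOLLOW(A) ⊇ FOLLOW(S) ⊇ {$}; new: +{$}
  S→b B: FOLLOW(B) ⊇ FOLLOW(S) ⊇ {$}; new: +{$}
  FOLLOW(S)={$}  FOLLOW(A)={$,b}  FOLLOW(B)={$}
iter 2:
  A→b S: FOLLOW(S) ⊇ FOLLOW(A) ⊇ {$,b}; new: +{b}
  S→b B: FOLLOW(B) ⊇ FOLLOW(S) ⊇ {$,b}; new: +{b}
  FOLLOW(S)={$,b}  FOLLOW(A)={$,b}  FOLLOW(B)={$,b}
iter 3: (no change)
  FOLLOW(S)={$,b}  FOLLOW(A)={$,b}  FOLLOW(B)={$,b}

FOLLOW(A) = ["$", "b"]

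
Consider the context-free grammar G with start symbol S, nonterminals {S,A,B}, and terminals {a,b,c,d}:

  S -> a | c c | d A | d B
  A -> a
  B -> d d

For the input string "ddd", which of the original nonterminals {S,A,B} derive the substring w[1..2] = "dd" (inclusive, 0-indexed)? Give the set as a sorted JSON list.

Convert to CNF:
  S -> T0 A | T0 B | T1 T1 | a
  A -> a
  B -> T0 T0
  T0 -> d
  T1 -> c

CYK fill, restricted to cells inside w[1..2]:
  T[1,1] 'd' = {T0}  orig:{}
  T[2,2] 'd' = {T0}  orig:{}
  T[1,2] 'dd' = {B}

Original NTs in T[1,2] deriving "dd": ["B"]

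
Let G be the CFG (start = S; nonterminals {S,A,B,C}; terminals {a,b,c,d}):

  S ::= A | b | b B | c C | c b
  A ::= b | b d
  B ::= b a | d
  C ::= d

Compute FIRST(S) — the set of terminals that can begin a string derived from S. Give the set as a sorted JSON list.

FIRST iteration:
pass 1:
  A via A→b: +{b}
  B via B→b a: +{b}
  B via B→d: +{d}
  C via C→d: +{d}
  S via S→A: +{b}
  S via S→c C: +{c}
  FIRST(S)={b,c}  FIRST(A)={b}  FIRST(B)={b,d}  FIRST(C)={d}
pass 2: done
  FIRST(S)={b,c}  FIRST(A)={b}  FIRST(B)={b,d}  FIRST(C)={d}

FIRST(S) = ["b", "c"]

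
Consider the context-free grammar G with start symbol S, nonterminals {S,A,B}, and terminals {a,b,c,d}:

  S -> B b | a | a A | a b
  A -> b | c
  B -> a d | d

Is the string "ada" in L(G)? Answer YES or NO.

CNF form of G:
  S -> B T2 | T0 A | T0 T2 | a
  A -> b | c
  B -> T0 T1 | d
  T0 -> a
  T1 -> d
  T2 -> b

CYK fill:
  [0..0]={S,T0}  "a"  orig:{S}
  [1..1]={B,T1}  "d"  orig:{B}
  [2..2]={S,T0}  "a"  orig:{S}
  [0..1]={B}  "ad"
  [1..2]=∅  "da"
  [0..2]=∅  "ada"

S ∉ T[0,2] ⇒ NO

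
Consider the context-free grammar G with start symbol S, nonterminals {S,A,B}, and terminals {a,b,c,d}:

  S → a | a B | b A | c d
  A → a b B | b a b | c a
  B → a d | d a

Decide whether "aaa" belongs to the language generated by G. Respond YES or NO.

Convert to CNF:
  S -> T0 B | T1 A | T2 T3 | a
  A -> T0 X4 | T1 X5 | T2 T0
  B -> T0 T3 | T3 T0
  T0 -> a
  T1 -> b
  T2 -> c
  T3 -> d
  X4 -> T1 B
  X5 -> T0 T1

CYK table (by increasing span):
  cell(0,0) a: {S,T0}  orig:{S}
  cell(1,1) a: {S,T0}  orig:{S}
  cell(2,2) a: {S,T0}  orig:{S}
  cell(0,1) aa: ∅
  cell(1,2) aa: ∅
  cell(0,2) aaa: ∅

S ∉ T[0,2] ⇒ NO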